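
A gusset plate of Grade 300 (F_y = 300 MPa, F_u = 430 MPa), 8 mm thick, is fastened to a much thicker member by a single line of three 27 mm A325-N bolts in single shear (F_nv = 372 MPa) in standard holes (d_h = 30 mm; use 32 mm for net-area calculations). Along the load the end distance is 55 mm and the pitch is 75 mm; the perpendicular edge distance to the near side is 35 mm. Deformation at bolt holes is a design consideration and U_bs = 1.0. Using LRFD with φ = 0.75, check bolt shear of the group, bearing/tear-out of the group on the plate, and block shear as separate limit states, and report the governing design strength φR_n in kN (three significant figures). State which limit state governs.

Bolt shear: A_b = π·27²/4 = 572.6 mm²; R_n = 372 × 572.6 × 3 × 1 / 1000 = 639 kN → 0.75 × 639 = 479 kN.
Bearing: edge l_c = 40, r_n = 165.1 kN; interior l_c = 45, r_n = 185.8 kN; R_n = 165.1 + 2·185.8 = 536.6 kN → 402 kN.
Block shear: A_gv = 1640, A_nv = 1000, A_nt = 152 mm²; R_n = min(0.6F_uA_nv, 0.6F_yA_gv) + U_bs·F_u·A_nt = 323.4 kN → 243 kN.
Block shear governs: 243 kN.

243 kN (block shear governs)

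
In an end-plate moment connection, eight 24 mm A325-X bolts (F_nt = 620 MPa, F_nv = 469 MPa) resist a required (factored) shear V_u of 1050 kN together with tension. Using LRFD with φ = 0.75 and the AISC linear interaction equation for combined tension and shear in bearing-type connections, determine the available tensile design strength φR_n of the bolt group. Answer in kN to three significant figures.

A_b = π·24²/4 = 452.4 mm²; f_rv = 1050 × 1000 / (8 × 452.4) = 290.1 MPa.
F'_nt = 1.3 F_nt − (F_nt / φF_nv) f_rv = 1.3·620 − (620/(0.75·469))·290.1 = 294.6 MPa, capped at F_nt → F'_nt = 294.6 MPa.
R_n = F'_nt · A_b · n = 294.6 × 452.4 × 8 / 1000 = 1066 kN.
Design strength φR_n = 0.75 × 1066 = 800 kN.

800 kN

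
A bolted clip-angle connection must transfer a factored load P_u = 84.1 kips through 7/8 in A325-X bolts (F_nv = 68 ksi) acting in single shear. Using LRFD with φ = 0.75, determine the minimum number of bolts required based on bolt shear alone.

3 bolts

A_b = π·0.875²/4 = 0.6013 in².
Per-bolt design strength φR_n = 0.75 × 68 × 0.6013 × 1 = 30.67 kips.
n ≥ 84.1 / 30.67 = 2.742 → use 3 bolts.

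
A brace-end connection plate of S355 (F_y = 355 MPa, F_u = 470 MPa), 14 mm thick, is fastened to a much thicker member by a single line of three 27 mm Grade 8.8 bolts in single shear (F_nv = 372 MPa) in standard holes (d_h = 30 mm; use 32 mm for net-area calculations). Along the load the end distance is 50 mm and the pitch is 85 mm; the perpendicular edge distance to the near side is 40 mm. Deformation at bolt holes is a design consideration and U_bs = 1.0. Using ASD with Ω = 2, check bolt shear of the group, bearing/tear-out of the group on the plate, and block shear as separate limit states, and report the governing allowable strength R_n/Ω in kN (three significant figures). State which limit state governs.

Bolt shear: A_b = π·27²/4 = 572.6 mm²; R_n = 372 × 572.6 × 3 × 1 / 1000 = 639 kN → 639 / 2 = 319 kN.
Bearing: edge l_c = 35, r_n = 276.4 kN; interior l_c = 55, r_n = 426.4 kN; R_n = 276.4 + 2·426.4 = 1129 kN → 565 kN.
Block shear: A_gv = 3080, A_nv = 1960, A_nt = 336 mm²; R_n = min(0.6F_uA_nv, 0.6F_yA_gv) + U_bs·F_u·A_nt = 710.6 kN → 355 kN.
Bolt shear governs: 319 kN.

319 kN (bolt shear governs)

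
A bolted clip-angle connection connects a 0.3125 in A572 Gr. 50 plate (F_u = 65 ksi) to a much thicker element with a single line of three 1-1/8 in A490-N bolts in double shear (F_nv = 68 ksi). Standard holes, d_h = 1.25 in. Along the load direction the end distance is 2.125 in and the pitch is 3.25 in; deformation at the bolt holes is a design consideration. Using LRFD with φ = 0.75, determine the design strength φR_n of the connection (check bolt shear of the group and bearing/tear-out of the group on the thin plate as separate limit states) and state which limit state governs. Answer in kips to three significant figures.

101 kips (bearing governs)

Bolt shear: A_b = π·1.125²/4 = 0.994 in²; R_n = 68 × 0.994 × 3 × 2 = 405.6 kips → 0.75 × 405.6 = 304 kips.
Bearing (1.2 l_c t F_u ≤ 2.4 d t F_u): upper limit = 2.4·1.125·0.3125·65 = 54.84 kips.
  Edge l_c = 2.125 − 1.25/2 = 1.5 → r_n = 36.56 kips; interior l_c = 3.25 − 1.25 = 2 → r_n = 48.75 kips.
  R_n,bearing = 1·36.56 + 2·48.75 = 134.1 kips → 0.75 × 134.1 = 101 kips.
Bearing governs: 101 kips.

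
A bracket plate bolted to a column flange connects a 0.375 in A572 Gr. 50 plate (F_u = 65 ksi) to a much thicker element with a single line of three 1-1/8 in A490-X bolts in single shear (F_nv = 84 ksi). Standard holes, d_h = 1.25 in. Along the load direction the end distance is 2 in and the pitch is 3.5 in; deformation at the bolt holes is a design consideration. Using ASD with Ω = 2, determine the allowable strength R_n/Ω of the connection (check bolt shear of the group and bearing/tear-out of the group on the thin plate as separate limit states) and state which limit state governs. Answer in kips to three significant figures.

Bolt shear: A_b = π·1.125²/4 = 0.994 in²; R_n = 84 × 0.994 × 3 × 1 = 250.5 kips → 250.5 / 2 = 125 kips.
Bearing (1.2 l_c t F_u ≤ 2.4 d t F_u): upper limit = 2.4·1.125·0.375·65 = 65.81 kips.
  Edge l_c = 2 − 1.25/2 = 1.375 → r_n = 40.22 kips; interior l_c = 3.5 − 1.25 = 2.25 → r_n = 65.81 kips.
  R_n,bearing = 1·40.22 + 2·65.81 = 171.8 kips → 171.8 / 2 = 85.9 kips.
Bearing governs: 85.9 kips.

85.9 kips (bearing governs)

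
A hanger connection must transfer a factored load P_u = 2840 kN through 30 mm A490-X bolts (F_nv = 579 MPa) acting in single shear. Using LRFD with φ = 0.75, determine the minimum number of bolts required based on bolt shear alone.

A_b = π·30²/4 = 706.9 mm².
Per-bolt design strength φR_n = 0.75 × 579 × 706.9 × 1 / 1000 = 307 kN.
n ≥ 2840 / 307 = 9.252 → use 10 bolts.

10 bolts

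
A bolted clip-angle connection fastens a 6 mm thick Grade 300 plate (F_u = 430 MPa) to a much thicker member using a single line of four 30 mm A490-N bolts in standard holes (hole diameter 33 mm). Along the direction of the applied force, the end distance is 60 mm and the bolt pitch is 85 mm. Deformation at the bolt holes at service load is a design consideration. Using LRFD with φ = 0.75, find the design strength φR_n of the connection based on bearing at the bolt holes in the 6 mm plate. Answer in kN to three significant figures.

Per bolt r_n = 1.2 l_c t F_u ≤ 2.4 d t F_u; upper limit = 2.4 × 30 × 6 × 430 / 1000 = 185.8 kN.
Edge bolt: l_c = 60 − 33/2 = 43.5 mm → 1.2 × 43.5 × 6 × 430 / 1000 = 134.7 → r_n = 134.7 kN.
Interior bolts: l_c = 85 − 33 = 52 mm → 1.2 × 52 × 6 × 430 / 1000 = 161 → r_n = 161 kN.
R_n = 1 × 134.7 + 3 × 161 = 617.7 kN.
Design strength φR_n = 0.75 × 617.7 = 463 kN.

463 kN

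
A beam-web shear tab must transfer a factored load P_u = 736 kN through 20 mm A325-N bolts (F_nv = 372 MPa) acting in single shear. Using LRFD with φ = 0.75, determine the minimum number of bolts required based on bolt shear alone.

9 bolts

A_b = π·20²/4 = 314.2 mm².
Per-bolt design strength φR_n = 0.75 × 372 × 314.2 × 1 / 1000 = 87.65 kN.
n ≥ 736 / 87.65 = 8.397 → use 9 bolts.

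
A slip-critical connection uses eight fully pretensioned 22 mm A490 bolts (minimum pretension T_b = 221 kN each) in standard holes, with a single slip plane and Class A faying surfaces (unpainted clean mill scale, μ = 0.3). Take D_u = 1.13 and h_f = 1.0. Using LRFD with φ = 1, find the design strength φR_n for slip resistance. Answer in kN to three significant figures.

R_n = μ · D_u · h_f · T_b · n_s · n_b = 0.3 × 1.13 × 1.0 × 221 × 1 × 8 = 599.4 kN.
Design strength φR_n = 1 × 599.4 = 599 kN.

599 kN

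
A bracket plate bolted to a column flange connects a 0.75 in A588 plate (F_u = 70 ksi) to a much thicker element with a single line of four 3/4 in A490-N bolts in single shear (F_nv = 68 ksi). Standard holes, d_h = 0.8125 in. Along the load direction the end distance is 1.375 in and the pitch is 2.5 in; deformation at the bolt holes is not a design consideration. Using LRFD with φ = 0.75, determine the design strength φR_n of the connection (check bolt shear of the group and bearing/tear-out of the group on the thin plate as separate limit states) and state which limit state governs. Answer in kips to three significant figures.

Bolt shear: A_b = π·0.75²/4 = 0.4418 in²; R_n = 68 × 0.4418 × 4 × 1 = 120.2 kips → 0.75 × 120.2 = 90.1 kips.
Bearing (1.5 l_c t F_u ≤ 3.0 d t F_u): upper limit = 3.0·0.75·0.75·70 = 118.1 kips.
  Edge l_c = 1.375 − 0.8125/2 = 0.9688 → r_n = 76.29 kips; interior l_c = 2.5 − 0.8125 = 1.688 → r_n = 118.1 kips.
  R_n,bearing = 1·76.29 + 3·118.1 = 430.7 kips → 0.75 × 430.7 = 323 kips.
Bolt shear governs: 90.1 kips.

90.1 kips (bolt shear governs)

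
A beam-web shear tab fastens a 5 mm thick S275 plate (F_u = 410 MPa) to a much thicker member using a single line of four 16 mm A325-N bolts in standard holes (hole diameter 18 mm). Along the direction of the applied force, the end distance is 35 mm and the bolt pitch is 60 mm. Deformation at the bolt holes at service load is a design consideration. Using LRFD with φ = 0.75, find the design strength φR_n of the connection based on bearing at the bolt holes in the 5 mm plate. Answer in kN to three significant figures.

Per bolt r_n = 1.2 l_c t F_u ≤ 2.4 d t F_u; upper limit = 2.4 × 16 × 5 × 410 / 1000 = 78.72 kN.
Edge bolt: l_c = 35 − 18/2 = 26 mm → 1.2 × 26 × 5 × 410 / 1000 = 63.96 → r_n = 63.96 kN.
Interior bolts: l_c = 60 − 18 = 42 mm → 1.2 × 42 × 5 × 410 / 1000 = 103.3 → r_n = 78.72 kN.
R_n = 1 × 63.96 + 3 × 78.72 = 300.1 kN.
Design strength φR_n = 0.75 × 300.1 = 225 kN.

225 kN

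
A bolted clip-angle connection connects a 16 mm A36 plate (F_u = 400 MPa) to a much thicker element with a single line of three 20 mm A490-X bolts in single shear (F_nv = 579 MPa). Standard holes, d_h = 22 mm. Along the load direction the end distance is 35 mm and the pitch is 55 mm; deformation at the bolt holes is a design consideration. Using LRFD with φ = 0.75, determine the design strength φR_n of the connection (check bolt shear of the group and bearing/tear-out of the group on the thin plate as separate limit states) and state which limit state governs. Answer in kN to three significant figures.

Bolt shear: A_b = π·20²/4 = 314.2 mm²; R_n = 579 × 314.2 × 3 × 1 / 1000 = 545.7 kN → 0.75 × 545.7 = 409 kN.
Bearing (1.2 l_c t F_u ≤ 2.4 d t F_u): upper limit = 2.4·20·16·400 / 1000 = 307.2 kN.
  Edge l_c = 35 − 22/2 = 24 → r_n = 184.3 kN; interior l_c = 55 − 22 = 33 → r_n = 253.4 kN.
  R_n,bearing = 1·184.3 + 2·253.4 = 691.2 kN → 0.75 × 691.2 = 518 kN.
Bolt shear governs: 409 kN.

409 kN (bolt shear governs)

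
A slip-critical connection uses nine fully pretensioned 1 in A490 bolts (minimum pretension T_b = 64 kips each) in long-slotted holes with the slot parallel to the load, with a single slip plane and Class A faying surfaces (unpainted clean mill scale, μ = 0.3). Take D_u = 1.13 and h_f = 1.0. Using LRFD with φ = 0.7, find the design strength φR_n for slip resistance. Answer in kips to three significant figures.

R_n = μ · D_u · h_f · T_b · n_s · n_b = 0.3 × 1.13 × 1.0 × 64 × 1 × 9 = 195.3 kips.
Design strength φR_n = 0.7 × 195.3 = 137 kips.

137 kips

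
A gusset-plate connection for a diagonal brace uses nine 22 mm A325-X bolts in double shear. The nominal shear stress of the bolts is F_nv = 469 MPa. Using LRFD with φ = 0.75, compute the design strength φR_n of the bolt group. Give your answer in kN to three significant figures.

A_b = π × 22² / 4 = 380.1 mm².
R_n = F_nv · A_b · n · n_s = 469 × 380.1 × 9 × 2 / 1000 = 3209 kN.
Design strength φR_n = 0.75 × 3209 = 2410 kN.

2410 kN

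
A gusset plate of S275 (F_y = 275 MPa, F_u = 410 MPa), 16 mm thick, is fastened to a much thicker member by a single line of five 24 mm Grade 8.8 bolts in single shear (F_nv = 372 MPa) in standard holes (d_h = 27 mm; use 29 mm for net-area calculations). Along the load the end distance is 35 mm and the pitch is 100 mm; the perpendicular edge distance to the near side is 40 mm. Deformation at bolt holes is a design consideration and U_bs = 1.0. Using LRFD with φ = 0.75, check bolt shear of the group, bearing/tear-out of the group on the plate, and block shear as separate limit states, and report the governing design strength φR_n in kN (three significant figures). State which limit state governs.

631 kN (bolt shear governs)

Bolt shear: A_b = π·24²/4 = 452.4 mm²; R_n = 372 × 452.4 × 5 × 1 / 1000 = 841.4 kN → 0.75 × 841.4 = 631 kN.
Bearing: edge l_c = 21.5, r_n = 169.2 kN; interior l_c = 73, r_n = 377.9 kN; R_n = 169.2 + 4·377.9 = 1681 kN → 1260 kN.
Block shear: A_gv = 6960, A_nv = 4872, A_nt = 408 mm²; R_n = min(0.6F_uA_nv, 0.6F_yA_gv) + U_bs·F_u·A_nt = 1316 kN → 987 kN.
Bolt shear governs: 631 kN.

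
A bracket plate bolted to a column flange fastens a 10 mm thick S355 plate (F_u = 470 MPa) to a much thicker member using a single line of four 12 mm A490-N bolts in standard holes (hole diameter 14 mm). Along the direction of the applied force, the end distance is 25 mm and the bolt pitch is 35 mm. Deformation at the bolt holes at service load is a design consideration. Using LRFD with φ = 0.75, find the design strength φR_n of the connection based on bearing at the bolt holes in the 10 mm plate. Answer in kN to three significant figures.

Per bolt r_n = 1.2 l_c t F_u ≤ 2.4 d t F_u; upper limit = 2.4 × 12 × 10 × 470 / 1000 = 135.4 kN.
Edge bolt: l_c = 25 − 14/2 = 18 mm → 1.2 × 18 × 10 × 470 / 1000 = 101.5 → r_n = 101.5 kN.
Interior bolts: l_c = 35 − 14 = 21 mm → 1.2 × 21 × 10 × 470 / 1000 = 118.4 → r_n = 118.4 kN.
R_n = 1 × 101.5 + 3 × 118.4 = 456.8 kN.
Design strength φR_n = 0.75 × 456.8 = 343 kN.

343 kN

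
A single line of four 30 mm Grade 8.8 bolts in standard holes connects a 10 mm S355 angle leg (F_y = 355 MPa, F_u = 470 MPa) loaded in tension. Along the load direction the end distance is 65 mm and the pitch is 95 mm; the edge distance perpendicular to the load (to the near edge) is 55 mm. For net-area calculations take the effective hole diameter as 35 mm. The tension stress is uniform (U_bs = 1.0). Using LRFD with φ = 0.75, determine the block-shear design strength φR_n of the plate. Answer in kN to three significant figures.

613 kN

Shear plane L_v = 65 + 3·95 = 350 mm; A_gv = 350 × 10 = 3500 mm².
A_nv = (350 − 3.5·35) × 10 = 2275 mm².
A_nt = (55 − 0.5·35) × 10 = 375 mm².
0.6 F_u A_nv = 641.6 kN; 0.6 F_y A_gv = 745.5 kN → shear rupture governs the shear term.
R_n = 641.6 + 1.0 × 470 × 375 / 1000 = 817.8 kN.
Design strength φR_n = 0.75 × 817.8 = 613 kN.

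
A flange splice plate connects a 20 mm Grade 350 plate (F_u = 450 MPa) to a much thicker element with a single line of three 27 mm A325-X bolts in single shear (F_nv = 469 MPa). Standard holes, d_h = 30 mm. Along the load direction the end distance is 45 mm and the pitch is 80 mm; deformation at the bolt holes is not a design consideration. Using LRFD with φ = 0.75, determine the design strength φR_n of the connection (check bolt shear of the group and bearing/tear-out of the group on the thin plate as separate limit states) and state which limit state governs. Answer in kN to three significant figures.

604 kN (bolt shear governs)

Bolt shear: A_b = π·27²/4 = 572.6 mm²; R_n = 469 × 572.6 × 3 × 1 / 1000 = 805.6 kN → 0.75 × 805.6 = 604 kN.
Bearing (1.5 l_c t F_u ≤ 3.0 d t F_u): upper limit = 3.0·27·20·450 / 1000 = 729 kN.
  Edge l_c = 45 − 30/2 = 30 → r_n = 405 kN; interior l_c = 80 − 30 = 50 → r_n = 675 kN.
  R_n,bearing = 1·405 + 2·675 = 1755 kN → 0.75 × 1755 = 1320 kN.
Bolt shear governs: 604 kN.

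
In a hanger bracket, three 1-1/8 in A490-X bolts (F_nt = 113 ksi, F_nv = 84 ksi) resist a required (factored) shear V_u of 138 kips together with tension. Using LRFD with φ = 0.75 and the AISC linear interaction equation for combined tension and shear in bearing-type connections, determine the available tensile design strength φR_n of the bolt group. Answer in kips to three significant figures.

143 kips

A_b = π·1.125²/4 = 0.994 in²; f_rv = 138 / (3 × 0.994) = 46.28 ksi.
F'_nt = 1.3 F_nt − (F_nt / φF_nv) f_rv = 1.3·113 − (113/(0.75·84))·46.28 = 63.9 ksi, capped at F_nt → F'_nt = 63.9 ksi.
R_n = F'_nt · A_b · n = 63.9 × 0.994 × 3 = 190.5 kips.
Design strength φR_n = 0.75 × 190.5 = 143 kips.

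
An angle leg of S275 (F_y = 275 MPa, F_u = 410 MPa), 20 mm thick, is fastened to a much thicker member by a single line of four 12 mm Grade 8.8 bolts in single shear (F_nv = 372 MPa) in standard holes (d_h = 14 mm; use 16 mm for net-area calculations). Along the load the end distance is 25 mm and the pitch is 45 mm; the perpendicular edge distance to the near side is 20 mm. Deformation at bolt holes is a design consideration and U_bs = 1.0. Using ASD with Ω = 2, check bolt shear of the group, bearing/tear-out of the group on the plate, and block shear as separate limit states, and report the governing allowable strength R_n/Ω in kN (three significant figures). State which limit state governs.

84.1 kN (bolt shear governs)

Bolt shear: A_b = π·12²/4 = 113.1 mm²; R_n = 372 × 113.1 × 4 × 1 / 1000 = 168.3 kN → 168.3 / 2 = 84.1 kN.
Bearing: edge l_c = 18, r_n = 177.1 kN; interior l_c = 31, r_n = 236.2 kN; R_n = 177.1 + 3·236.2 = 885.6 kN → 443 kN.
Block shear: A_gv = 3200, A_nv = 2080, A_nt = 240 mm²; R_n = min(0.6F_uA_nv, 0.6F_yA_gv) + U_bs·F_u·A_nt = 610.1 kN → 305 kN.
Bolt shear governs: 84.1 kN.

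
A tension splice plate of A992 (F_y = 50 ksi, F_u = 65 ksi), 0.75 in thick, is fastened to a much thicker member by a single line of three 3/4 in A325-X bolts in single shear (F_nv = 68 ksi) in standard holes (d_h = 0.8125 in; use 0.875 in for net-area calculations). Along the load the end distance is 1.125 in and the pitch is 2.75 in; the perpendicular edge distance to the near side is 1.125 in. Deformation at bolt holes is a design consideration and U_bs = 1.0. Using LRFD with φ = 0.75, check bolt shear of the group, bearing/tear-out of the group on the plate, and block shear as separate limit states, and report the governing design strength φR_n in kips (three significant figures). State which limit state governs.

Bolt shear: A_b = π·0.75²/4 = 0.4418 in²; R_n = 68 × 0.4418 × 3 × 1 = 90.12 kips → 0.75 × 90.12 = 67.6 kips.
Bearing: edge l_c = 0.7188, r_n = 42.05 kips; interior l_c = 1.938, r_n = 87.75 kips; R_n = 42.05 + 2·87.75 = 217.5 kips → 163 kips.
Block shear: A_gv = 4.969, A_nv = 3.328, A_nt = 0.5156 in²; R_n = min(0.6F_uA_nv, 0.6F_yA_gv) + U_bs·F_u·A_nt = 163.3 kips → 122 kips.
Bolt shear governs: 67.6 kips.

67.6 kips (bolt shear governs)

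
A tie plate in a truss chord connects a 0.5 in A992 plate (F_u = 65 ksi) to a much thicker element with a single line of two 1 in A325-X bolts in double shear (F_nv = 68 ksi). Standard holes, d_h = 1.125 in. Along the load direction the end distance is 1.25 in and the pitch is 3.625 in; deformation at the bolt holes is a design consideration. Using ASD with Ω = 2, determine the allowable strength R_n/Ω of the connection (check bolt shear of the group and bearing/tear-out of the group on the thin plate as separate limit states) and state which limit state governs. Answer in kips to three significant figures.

Bolt shear: A_b = π·1²/4 = 0.7854 in²; R_n = 68 × 0.7854 × 2 × 2 = 213.6 kips → 213.6 / 2 = 107 kips.
Bearing (1.2 l_c t F_u ≤ 2.4 d t F_u): upper limit = 2.4·1·0.5·65 = 78 kips.
  Edge l_c = 1.25 − 1.125/2 = 0.6875 → r_n = 26.81 kips; interior l_c = 3.625 − 1.125 = 2.5 → r_n = 78 kips.
  R_n,bearing = 1·26.81 + 1·78 = 104.8 kips → 104.8 / 2 = 52.4 kips.
Bearing governs: 52.4 kips.

52.4 kips (bearing governs)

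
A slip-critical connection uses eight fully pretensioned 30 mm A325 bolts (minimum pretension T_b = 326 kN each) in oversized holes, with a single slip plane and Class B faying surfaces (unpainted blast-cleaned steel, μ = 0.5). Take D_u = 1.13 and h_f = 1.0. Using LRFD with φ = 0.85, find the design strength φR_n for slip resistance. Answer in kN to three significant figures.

1250 kN

R_n = μ · D_u · h_f · T_b · n_s · n_b = 0.5 × 1.13 × 1.0 × 326 × 1 × 8 = 1474 kN.
Design strength φR_n = 0.85 × 1474 = 1250 kN.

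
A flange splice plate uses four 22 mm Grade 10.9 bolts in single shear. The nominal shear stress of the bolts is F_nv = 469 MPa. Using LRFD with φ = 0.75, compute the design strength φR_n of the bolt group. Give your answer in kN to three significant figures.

A_b = π × 22² / 4 = 380.1 mm².
R_n = F_nv · A_b · n · n_s = 469 × 380.1 × 4 × 1 / 1000 = 713.1 kN.
Design strength φR_n = 0.75 × 713.1 = 535 kN.

535 kN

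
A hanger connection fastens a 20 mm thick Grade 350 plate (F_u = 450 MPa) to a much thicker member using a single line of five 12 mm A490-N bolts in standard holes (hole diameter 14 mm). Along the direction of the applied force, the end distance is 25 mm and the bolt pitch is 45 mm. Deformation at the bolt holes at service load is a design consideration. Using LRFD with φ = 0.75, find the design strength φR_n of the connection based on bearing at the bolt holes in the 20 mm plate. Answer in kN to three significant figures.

923 kN

Per bolt r_n = 1.2 l_c t F_u ≤ 2.4 d t F_u; upper limit = 2.4 × 12 × 20 × 450 / 1000 = 259.2 kN.
Edge bolt: l_c = 25 − 14/2 = 18 mm → 1.2 × 18 × 20 × 450 / 1000 = 194.4 → r_n = 194.4 kN.
Interior bolts: l_c = 45 − 14 = 31 mm → 1.2 × 31 × 20 × 450 / 1000 = 334.8 → r_n = 259.2 kN.
R_n = 1 × 194.4 + 4 × 259.2 = 1231 kN.
Design strength φR_n = 0.75 × 1231 = 923 kN.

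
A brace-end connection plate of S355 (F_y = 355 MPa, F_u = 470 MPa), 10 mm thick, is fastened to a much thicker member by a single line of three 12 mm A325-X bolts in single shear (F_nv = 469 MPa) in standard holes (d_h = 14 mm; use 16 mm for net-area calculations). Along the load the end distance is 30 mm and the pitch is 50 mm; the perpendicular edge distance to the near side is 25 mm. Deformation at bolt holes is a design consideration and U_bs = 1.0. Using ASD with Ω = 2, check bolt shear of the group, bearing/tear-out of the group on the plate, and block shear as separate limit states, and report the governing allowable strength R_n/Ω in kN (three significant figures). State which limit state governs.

79.6 kN (bolt shear governs)

Bolt shear: A_b = π·12²/4 = 113.1 mm²; R_n = 469 × 113.1 × 3 × 1 / 1000 = 159.1 kN → 159.1 / 2 = 79.6 kN.
Bearing: edge l_c = 23, r_n = 129.7 kN; interior l_c = 36, r_n = 135.4 kN; R_n = 129.7 + 2·135.4 = 400.4 kN → 200 kN.
Block shear: A_gv = 1300, A_nv = 900, A_nt = 170 mm²; R_n = min(0.6F_uA_nv, 0.6F_yA_gv) + U_bs·F_u·A_nt = 333.7 kN → 167 kN.
Bolt shear governs: 79.6 kN.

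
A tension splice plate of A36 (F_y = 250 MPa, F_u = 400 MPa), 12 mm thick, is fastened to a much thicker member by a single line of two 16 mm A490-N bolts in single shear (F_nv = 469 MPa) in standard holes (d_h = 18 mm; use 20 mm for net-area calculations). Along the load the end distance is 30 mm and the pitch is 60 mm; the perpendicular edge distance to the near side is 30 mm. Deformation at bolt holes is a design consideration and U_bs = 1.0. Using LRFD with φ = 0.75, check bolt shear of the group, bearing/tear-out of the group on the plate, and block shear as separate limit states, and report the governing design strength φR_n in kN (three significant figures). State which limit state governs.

Bolt shear: A_b = π·16²/4 = 201.1 mm²; R_n = 469 × 201.1 × 2 × 1 / 1000 = 188.6 kN → 0.75 × 188.6 = 141 kN.
Bearing: edge l_c = 21, r_n = 121 kN; interior l_c = 42, r_n = 184.3 kN; R_n = 121 + 1·184.3 = 305.3 kN → 229 kN.
Block shear: A_gv = 1080, A_nv = 720, A_nt = 240 mm²; R_n = min(0.6F_uA_nv, 0.6F_yA_gv) + U_bs·F_u·A_nt = 258 kN → 194 kN.
Bolt shear governs: 141 kN.

141 kN (bolt shear governs)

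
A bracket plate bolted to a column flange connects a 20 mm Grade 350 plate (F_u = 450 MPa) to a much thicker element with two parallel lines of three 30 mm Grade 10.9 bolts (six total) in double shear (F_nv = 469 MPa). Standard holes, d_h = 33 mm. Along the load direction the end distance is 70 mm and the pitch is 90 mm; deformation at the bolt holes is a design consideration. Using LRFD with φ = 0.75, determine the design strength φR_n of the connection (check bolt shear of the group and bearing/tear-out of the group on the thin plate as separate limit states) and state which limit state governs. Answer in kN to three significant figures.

Bolt shear: A_b = π·30²/4 = 706.9 mm²; R_n = 469 × 706.9 × 6 × 2 / 1000 = 3978 kN → 0.75 × 3978 = 2980 kN.
Bearing (1.2 l_c t F_u ≤ 2.4 d t F_u): upper limit = 2.4·30·20·450 / 1000 = 648 kN.
  Edge l_c = 70 − 33/2 = 53.5 → r_n = 577.8 kN; interior l_c = 90 − 33 = 57 → r_n = 615.6 kN.
  R_n,bearing = 2·577.8 + 4·615.6 = 3618 kN → 0.75 × 3618 = 2710 kN.
Bearing governs: 2710 kN.

2710 kN (bearing governs)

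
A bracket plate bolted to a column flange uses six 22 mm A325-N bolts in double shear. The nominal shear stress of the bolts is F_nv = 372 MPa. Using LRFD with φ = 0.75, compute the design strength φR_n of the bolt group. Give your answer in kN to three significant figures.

A_b = π × 22² / 4 = 380.1 mm².
R_n = F_nv · A_b · n · n_s = 372 × 380.1 × 6 × 2 / 1000 = 1697 kN.
Design strength φR_n = 0.75 × 1697 = 1270 kN.

1270 kN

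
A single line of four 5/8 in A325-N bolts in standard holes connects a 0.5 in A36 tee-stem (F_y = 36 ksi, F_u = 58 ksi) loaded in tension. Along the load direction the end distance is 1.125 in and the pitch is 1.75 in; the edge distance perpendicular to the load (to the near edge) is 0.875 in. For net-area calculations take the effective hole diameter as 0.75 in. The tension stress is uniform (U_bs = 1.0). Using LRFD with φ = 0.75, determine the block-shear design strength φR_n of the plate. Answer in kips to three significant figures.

59.8 kips

Shear plane L_v = 1.125 + 3·1.75 = 6.375 in; A_gv = 6.375 × 0.5 = 3.188 in².
A_nv = (6.375 − 3.5·0.75) × 0.5 = 1.875 in².
A_nt = (0.875 − 0.5·0.75) × 0.5 = 0.25 in².
0.6 F_u A_nv = 65.25 kips; 0.6 F_y A_gv = 68.85 kips → shear rupture governs the shear term.
R_n = 65.25 + 1.0 × 58 × 0.25 = 79.75 kips.
Design strength φR_n = 0.75 × 79.75 = 59.8 kips.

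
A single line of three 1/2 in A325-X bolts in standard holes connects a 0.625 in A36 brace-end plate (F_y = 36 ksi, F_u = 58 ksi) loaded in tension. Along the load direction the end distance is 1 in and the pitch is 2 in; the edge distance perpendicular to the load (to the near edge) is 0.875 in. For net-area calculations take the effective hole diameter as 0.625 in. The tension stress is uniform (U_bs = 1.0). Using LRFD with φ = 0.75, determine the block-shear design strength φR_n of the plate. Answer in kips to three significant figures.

65.9 kips

Shear plane L_v = 1 + 2·2 = 5 in; A_gv = 5 × 0.625 = 3.125 in².
A_nv = (5 − 2.5·0.625) × 0.625 = 2.148 in².
A_nt = (0.875 − 0.5·0.625) × 0.625 = 0.3516 in².
0.6 F_u A_nv = 74.77 kips; 0.6 F_y A_gv = 67.5 kips → shear yielding governs the shear term.
R_n = 67.5 + 1.0 × 58 × 0.3516 = 87.89 kips.
Design strength φR_n = 0.75 × 87.89 = 65.9 kips.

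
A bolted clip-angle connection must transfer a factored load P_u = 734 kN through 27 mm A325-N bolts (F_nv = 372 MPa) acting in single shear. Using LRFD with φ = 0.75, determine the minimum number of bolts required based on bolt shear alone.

A_b = π·27²/4 = 572.6 mm².
Per-bolt design strength φR_n = 0.75 × 372 × 572.6 × 1 / 1000 = 159.7 kN.
n ≥ 734 / 159.7 = 4.595 → use 5 bolts.

5 bolts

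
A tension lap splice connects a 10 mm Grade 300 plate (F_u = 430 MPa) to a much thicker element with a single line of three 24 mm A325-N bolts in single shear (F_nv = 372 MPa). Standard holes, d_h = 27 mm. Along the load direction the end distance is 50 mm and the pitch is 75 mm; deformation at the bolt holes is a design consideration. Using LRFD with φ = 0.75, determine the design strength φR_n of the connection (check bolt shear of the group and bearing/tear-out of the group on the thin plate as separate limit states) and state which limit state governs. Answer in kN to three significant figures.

379 kN (bolt shear governs)

Bolt shear: A_b = π·24²/4 = 452.4 mm²; R_n = 372 × 452.4 × 3 × 1 / 1000 = 504.9 kN → 0.75 × 504.9 = 379 kN.
Bearing (1.2 l_c t F_u ≤ 2.4 d t F_u): upper limit = 2.4·24·10·430 / 1000 = 247.7 kN.
  Edge l_c = 50 − 27/2 = 36.5 → r_n = 188.3 kN; interior l_c = 75 − 27 = 48 → r_n = 247.7 kN.
  R_n,bearing = 1·188.3 + 2·247.7 = 683.7 kN → 0.75 × 683.7 = 513 kN.
Bolt shear governs: 379 kN.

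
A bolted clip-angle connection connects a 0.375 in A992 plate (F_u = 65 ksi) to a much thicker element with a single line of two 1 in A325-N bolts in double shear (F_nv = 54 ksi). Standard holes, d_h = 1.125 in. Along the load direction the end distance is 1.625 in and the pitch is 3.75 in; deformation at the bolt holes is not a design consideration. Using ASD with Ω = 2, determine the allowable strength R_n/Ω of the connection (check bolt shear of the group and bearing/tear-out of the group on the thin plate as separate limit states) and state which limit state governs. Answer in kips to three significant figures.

56 kips (bearing governs)

Bolt shear: A_b = π·1²/4 = 0.7854 in²; R_n = 54 × 0.7854 × 2 × 2 = 169.6 kips → 169.6 / 2 = 84.8 kips.
Bearing (1.5 l_c t F_u ≤ 3.0 d t F_u): upper limit = 3.0·1·0.375·65 = 73.12 kips.
  Edge l_c = 1.625 − 1.125/2 = 1.062 → r_n = 38.85 kips; interior l_c = 3.75 − 1.125 = 2.625 → r_n = 73.12 kips.
  R_n,bearing = 1·38.85 + 1·73.12 = 112 kips → 112 / 2 = 56 kips.
Bearing governs: 56 kips.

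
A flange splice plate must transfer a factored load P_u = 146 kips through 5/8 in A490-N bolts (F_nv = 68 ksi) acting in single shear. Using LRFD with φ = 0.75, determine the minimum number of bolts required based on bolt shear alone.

10 bolts

A_b = π·0.625²/4 = 0.3068 in².
Per-bolt design strength φR_n = 0.75 × 68 × 0.3068 × 1 = 15.65 kips.
n ≥ 146 / 15.65 = 9.331 → use 10 bolts.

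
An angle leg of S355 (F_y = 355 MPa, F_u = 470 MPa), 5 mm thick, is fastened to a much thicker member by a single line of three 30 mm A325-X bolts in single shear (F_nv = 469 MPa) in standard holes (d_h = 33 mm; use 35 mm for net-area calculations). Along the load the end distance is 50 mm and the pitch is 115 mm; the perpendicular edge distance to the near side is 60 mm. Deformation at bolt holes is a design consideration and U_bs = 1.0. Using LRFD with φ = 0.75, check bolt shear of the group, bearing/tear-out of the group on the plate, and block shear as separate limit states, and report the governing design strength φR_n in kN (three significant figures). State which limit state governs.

Bolt shear: A_b = π·30²/4 = 706.9 mm²; R_n = 469 × 706.9 × 3 × 1 / 1000 = 994.5 kN → 0.75 × 994.5 = 746 kN.
Bearing: edge l_c = 33.5, r_n = 94.47 kN; interior l_c = 82, r_n = 169.2 kN; R_n = 94.47 + 2·169.2 = 432.9 kN → 325 kN.
Block shear: A_gv = 1400, A_nv = 962.5, A_nt = 212.5 mm²; R_n = min(0.6F_uA_nv, 0.6F_yA_gv) + U_bs·F_u·A_nt = 371.3 kN → 278 kN.
Block shear governs: 278 kN.

278 kN (block shear governs)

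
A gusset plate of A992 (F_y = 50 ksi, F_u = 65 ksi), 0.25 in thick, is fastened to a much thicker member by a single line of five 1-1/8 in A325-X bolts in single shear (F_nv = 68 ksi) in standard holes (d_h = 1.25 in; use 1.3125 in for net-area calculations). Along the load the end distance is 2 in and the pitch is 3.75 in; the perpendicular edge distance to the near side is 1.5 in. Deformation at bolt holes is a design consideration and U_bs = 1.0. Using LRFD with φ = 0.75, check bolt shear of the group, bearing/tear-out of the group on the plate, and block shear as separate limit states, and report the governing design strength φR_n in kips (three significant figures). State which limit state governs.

91.4 kips (block shear governs)

Bolt shear: A_b = π·1.125²/4 = 0.994 in²; R_n = 68 × 0.994 × 5 × 1 = 338 kips → 0.75 × 338 = 253 kips.
Bearing: edge l_c = 1.375, r_n = 26.81 kips; interior l_c = 2.5, r_n = 43.87 kips; R_n = 26.81 + 4·43.87 = 202.3 kips → 152 kips.
Block shear: A_gv = 4.25, A_nv = 2.773, A_nt = 0.2109 in²; R_n = min(0.6F_uA_nv, 0.6F_yA_gv) + U_bs·F_u·A_nt = 121.9 kips → 91.4 kips.
Block shear governs: 91.4 kips.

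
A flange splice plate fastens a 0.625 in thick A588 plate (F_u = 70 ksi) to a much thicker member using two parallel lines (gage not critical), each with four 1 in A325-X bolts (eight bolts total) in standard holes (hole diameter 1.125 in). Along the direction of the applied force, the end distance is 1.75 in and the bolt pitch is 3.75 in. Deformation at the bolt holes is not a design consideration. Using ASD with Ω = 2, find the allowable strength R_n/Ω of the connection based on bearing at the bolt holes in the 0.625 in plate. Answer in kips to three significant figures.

472 kips

Per bolt r_n = 1.5 l_c t F_u ≤ 3.0 d t F_u; upper limit = 3.0 × 1 × 0.625 × 70 = 131.2 kips.
Edge bolt: l_c = 1.75 − 1.125/2 = 1.188 in → 1.5 × 1.188 × 0.625 × 70 = 77.93 → r_n = 77.93 kips.
Interior bolts: l_c = 3.75 − 1.125 = 2.625 in → 1.5 × 2.625 × 0.625 × 70 = 172.3 → r_n = 131.2 kips.
R_n = 2 × 77.93 + 6 × 131.2 = 943.4 kips.
Allowable strength R_n/Ω = 943.4 / 2 = 472 kips.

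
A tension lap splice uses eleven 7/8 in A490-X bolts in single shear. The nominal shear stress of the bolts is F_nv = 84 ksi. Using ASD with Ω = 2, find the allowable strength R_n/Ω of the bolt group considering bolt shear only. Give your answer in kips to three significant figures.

A_b = π × 0.875² / 4 = 0.6013 in².
R_n = F_nv · A_b · n · n_s = 84 × 0.6013 × 11 × 1 = 555.6 kips.
Allowable strength R_n/Ω = 555.6 / 2 = 278 kips.

278 kips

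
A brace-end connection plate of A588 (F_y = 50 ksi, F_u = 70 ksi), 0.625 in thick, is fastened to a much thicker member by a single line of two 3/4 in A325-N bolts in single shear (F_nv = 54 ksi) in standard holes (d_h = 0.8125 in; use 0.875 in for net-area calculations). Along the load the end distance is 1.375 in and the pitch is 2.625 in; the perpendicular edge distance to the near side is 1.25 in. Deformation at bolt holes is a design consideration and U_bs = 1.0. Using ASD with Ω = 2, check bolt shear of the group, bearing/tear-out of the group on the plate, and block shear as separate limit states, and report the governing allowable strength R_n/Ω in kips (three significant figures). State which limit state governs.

Bolt shear: A_b = π·0.75²/4 = 0.4418 in²; R_n = 54 × 0.4418 × 2 × 1 = 47.71 kips → 47.71 / 2 = 23.9 kips.
Bearing: edge l_c = 0.9688, r_n = 50.86 kips; interior l_c = 1.812, r_n = 78.75 kips; R_n = 50.86 + 1·78.75 = 129.6 kips → 64.8 kips.
Block shear: A_gv = 2.5, A_nv = 1.68, A_nt = 0.5078 in²; R_n = min(0.6F_uA_nv, 0.6F_yA_gv) + U_bs·F_u·A_nt = 106.1 kips → 53 kips.
Bolt shear governs: 23.9 kips.

23.9 kips (bolt shear governs)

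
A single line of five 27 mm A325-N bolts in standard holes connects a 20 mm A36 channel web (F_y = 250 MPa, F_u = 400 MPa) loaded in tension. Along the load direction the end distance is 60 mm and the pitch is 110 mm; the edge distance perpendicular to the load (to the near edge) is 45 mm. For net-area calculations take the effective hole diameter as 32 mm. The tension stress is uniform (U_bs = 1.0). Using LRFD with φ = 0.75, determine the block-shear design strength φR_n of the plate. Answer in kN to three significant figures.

1300 kN

Shear plane L_v = 60 + 4·110 = 500 mm; A_gv = 500 × 20 = 10000 mm².
A_nv = (500 − 4.5·32) × 20 = 7120 mm².
A_nt = (45 − 0.5·32) × 20 = 580 mm².
0.6 F_u A_nv = 1709 kN; 0.6 F_y A_gv = 1500 kN → shear yielding governs the shear term.
R_n = 1500 + 1.0 × 400 × 580 / 1000 = 1732 kN.
Design strength φR_n = 0.75 × 1732 = 1300 kN.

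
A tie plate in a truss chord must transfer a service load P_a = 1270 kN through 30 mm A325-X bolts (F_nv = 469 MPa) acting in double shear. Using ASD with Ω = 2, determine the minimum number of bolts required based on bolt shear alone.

4 bolts

A_b = π·30²/4 = 706.9 mm².
Per-bolt allowable strength R_n/Ω = 469 × 706.9 × 2 / 1000 / 2 = 331.5 kN.
n ≥ 1270 / 331.5 = 3.831 → use 4 bolts.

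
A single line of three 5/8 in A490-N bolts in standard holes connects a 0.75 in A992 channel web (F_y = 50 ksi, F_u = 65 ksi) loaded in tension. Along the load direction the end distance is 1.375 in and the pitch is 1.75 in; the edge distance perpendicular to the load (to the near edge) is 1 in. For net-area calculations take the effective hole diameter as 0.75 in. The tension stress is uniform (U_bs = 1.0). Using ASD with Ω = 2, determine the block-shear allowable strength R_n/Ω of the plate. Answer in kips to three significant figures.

Shear plane L_v = 1.375 + 2·1.75 = 4.875 in; A_gv = 4.875 × 0.75 = 3.656 in².
A_nv = (4.875 − 2.5·0.75) × 0.75 = 2.25 in².
A_nt = (1 − 0.5·0.75) × 0.75 = 0.4688 in².
0.6 F_u A_nv = 87.75 kips; 0.6 F_y A_gv = 109.7 kips → shear rupture governs the shear term.
R_n = 87.75 + 1.0 × 65 × 0.4688 = 118.2 kips.
Allowable strength R_n/Ω = 118.2 / 2 = 59.1 kips.

59.1 kips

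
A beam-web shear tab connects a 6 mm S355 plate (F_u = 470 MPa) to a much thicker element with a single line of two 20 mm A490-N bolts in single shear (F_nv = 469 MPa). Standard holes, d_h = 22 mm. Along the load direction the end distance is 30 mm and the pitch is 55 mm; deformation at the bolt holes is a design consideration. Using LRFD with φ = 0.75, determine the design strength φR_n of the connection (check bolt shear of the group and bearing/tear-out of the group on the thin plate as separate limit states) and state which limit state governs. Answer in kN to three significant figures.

Bolt shear: A_b = π·20²/4 = 314.2 mm²; R_n = 469 × 314.2 × 2 × 1 / 1000 = 294.7 kN → 0.75 × 294.7 = 221 kN.
Bearing (1.2 l_c t F_u ≤ 2.4 d t F_u): upper limit = 2.4·20·6·470 / 1000 = 135.4 kN.
  Edge l_c = 30 − 22/2 = 19 → r_n = 64.3 kN; interior l_c = 55 − 22 = 33 → r_n = 111.7 kN.
  R_n,bearing = 1·64.3 + 1·111.7 = 176 kN → 0.75 × 176 = 132 kN.
Bearing governs: 132 kN.

132 kN (bearing governs)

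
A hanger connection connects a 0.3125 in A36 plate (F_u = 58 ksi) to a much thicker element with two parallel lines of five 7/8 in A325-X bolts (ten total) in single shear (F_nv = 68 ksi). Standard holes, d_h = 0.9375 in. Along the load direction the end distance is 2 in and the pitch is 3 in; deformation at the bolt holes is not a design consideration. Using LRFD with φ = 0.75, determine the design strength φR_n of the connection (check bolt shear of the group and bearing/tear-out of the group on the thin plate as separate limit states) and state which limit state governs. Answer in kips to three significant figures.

Bolt shear: A_b = π·0.875²/4 = 0.6013 in²; R_n = 68 × 0.6013 × 10 × 1 = 408.9 kips → 0.75 × 408.9 = 307 kips.
Bearing (1.5 l_c t F_u ≤ 3.0 d t F_u): upper limit = 3.0·0.875·0.3125·58 = 47.58 kips.
  Edge l_c = 2 − 0.9375/2 = 1.531 → r_n = 41.63 kips; interior l_c = 3 − 0.9375 = 2.062 → r_n = 47.58 kips.
  R_n,bearing = 2·41.63 + 8·47.58 = 463.9 kips → 0.75 × 463.9 = 348 kips.
Bolt shear governs: 307 kips.

307 kips (bolt shear governs)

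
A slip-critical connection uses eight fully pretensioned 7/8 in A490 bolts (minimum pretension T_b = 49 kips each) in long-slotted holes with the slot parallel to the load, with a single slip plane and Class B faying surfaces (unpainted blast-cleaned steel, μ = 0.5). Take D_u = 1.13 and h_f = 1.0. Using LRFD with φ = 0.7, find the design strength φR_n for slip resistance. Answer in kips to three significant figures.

155 kips

R_n = μ · D_u · h_f · T_b · n_s · n_b = 0.5 × 1.13 × 1.0 × 49 × 1 × 8 = 221.5 kips.
Design strength φR_n = 0.7 × 221.5 = 155 kips.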